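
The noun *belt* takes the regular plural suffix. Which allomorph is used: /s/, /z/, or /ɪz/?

The stem *belt* ends in a voiceless non-sibilant consonant.
The plural suffix surfaces as /ɪz/ after sibilants, /s/ after other voiceless consonants, and /z/ after other voiced sounds.
So the plural -s on *belt* is pronounced /s/.

/s/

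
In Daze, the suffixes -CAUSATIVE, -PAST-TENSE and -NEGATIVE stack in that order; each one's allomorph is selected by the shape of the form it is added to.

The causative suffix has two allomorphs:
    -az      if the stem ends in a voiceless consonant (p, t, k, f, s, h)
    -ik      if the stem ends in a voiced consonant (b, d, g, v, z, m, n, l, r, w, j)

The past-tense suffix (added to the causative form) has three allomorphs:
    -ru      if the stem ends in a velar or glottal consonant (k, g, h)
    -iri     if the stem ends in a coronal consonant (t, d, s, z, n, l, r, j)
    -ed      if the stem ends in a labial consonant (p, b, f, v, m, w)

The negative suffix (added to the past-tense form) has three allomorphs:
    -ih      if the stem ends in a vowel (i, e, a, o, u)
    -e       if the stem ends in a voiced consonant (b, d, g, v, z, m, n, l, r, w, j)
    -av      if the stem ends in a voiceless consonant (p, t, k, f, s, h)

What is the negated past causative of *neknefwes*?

neknefwesaziriih

Since the final consonant of *neknefwes* is /s/ (voiceless), it takes -az, giving *neknefwesaz*.
The final consonant of the causative form *neknefwesaz* is /z/, which is coronal, so the past-tense suffix is -iri, giving *neknefwesaziri*.
The past-tense form *neknefwesaziri*: final sound = /i/, a vowel → -ih → *neknefwesaziriih*.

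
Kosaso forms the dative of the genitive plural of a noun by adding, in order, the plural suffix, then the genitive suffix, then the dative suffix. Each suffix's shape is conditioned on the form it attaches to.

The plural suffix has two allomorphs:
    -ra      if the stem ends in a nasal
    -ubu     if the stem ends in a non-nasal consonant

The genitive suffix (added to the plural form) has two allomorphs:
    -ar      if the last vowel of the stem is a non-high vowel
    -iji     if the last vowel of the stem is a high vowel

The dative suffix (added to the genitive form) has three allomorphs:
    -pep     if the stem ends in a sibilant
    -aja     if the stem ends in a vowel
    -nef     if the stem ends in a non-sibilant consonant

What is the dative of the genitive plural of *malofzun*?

malofzunraarnef

The final consonant of *malofzun* is /n/, which is a nasal, so the plural suffix is -ra, giving *malofzunra*.
The last vowel of the plural form *malofzunra* is /a/, which is a non-high vowel, so the genitive suffix is -ar, giving *malofzunraar*.
Since the final sound of the genitive form *malofzunraar* is /r/ (a non-sibilant consonant), it takes -nef, giving *malofzunraarnef*.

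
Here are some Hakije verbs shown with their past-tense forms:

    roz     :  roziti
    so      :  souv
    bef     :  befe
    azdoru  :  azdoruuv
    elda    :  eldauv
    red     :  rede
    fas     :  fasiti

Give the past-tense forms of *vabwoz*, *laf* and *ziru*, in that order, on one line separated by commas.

vabwoziti, lafe, ziruuv

Looking at the final sound of each stem: -iti when the stem ends in a sibilant (*roz*, *fas*); -e when the stem ends in a non-sibilant consonant (*bef*, *red*); -uv when the stem ends in a vowel (*so*, *azdoru*, *elda*).
The final sound of *vabwoz* is /z/, which is a sibilant, so the suffix is -iti, giving *vabwoziti*.
The final sound of *laf* is /f/, which is a non-sibilant consonant, so the suffix is -e, giving *lafe*.
*ziru*: final sound = /u/, a vowel → -uv → *ziruuv*.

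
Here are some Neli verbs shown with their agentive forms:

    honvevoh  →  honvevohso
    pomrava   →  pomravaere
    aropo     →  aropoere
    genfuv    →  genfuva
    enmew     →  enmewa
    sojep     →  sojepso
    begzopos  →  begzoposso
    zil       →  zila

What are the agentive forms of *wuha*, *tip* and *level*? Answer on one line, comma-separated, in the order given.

wuhaere, tipso, levela

Looking at the final sound of each stem: -so when the stem ends in a voiceless consonant (*honvevoh*, *sojep*, *begzopos*); -a when the stem ends in a voiced consonant (*genfuv*, *enmew*, *zil*); -ere when the stem ends in a vowel (*pomrava*, *aropo*).
The final sound of *wuha* is /a/, which is a vowel, so the suffix is -ere, giving *wuhaere*.
*tip*: final sound = /p/, a voiceless consonant → -so → *tipso*.
The final sound of *level* is /l/, which is a voiced consonant, so the suffix is -a, giving *levela*.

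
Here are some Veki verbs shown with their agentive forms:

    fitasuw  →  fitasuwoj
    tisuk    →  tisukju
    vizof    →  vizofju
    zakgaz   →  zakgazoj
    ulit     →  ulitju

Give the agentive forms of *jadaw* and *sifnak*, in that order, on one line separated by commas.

The pattern is voicing of the final consonant: -ju when the stem ends in a voiceless consonant (*tisuk*, *vizof*, *ulit*); -oj when the stem ends in a voiced consonant (*fitasuw*, *zakgaz*).
Since the final consonant of *jadaw* is /w/ (voiced), it takes -oj, giving *jadawoj*.
*sifnak* — final consonant /k/ (voiceless) → -ju → *sifnakju*.

jadawoj, sifnakju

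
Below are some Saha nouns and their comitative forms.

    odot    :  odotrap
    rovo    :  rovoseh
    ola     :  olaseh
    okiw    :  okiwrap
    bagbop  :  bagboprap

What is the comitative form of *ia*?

The pattern is consonant vs. vowel: -rap when the stem ends in a consonant (*odot*, *okiw*, *bagbop*); -seh when the stem ends in a vowel (*rovo*, *ola*).
*ia* — final sound /a/ (a vowel) → -seh → *iaseh*.

iaseh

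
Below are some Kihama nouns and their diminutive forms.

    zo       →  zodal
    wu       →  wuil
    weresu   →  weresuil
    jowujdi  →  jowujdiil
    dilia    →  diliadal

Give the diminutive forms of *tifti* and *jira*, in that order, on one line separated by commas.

tiftiil, jiradal

Looking at the last vowel of each stem: -il when the last vowel of the stem is a high vowel (*wu*, *weresu*, *jowujdi*); -dal when the last vowel of the stem is a non-high vowel (*zo*, *dilia*).
*tifti* — last vowel /i/ (a high vowel) → -il → *tiftiil*.
*jira* — last vowel /a/ (a non-high vowel) → -dal → *jiradal*.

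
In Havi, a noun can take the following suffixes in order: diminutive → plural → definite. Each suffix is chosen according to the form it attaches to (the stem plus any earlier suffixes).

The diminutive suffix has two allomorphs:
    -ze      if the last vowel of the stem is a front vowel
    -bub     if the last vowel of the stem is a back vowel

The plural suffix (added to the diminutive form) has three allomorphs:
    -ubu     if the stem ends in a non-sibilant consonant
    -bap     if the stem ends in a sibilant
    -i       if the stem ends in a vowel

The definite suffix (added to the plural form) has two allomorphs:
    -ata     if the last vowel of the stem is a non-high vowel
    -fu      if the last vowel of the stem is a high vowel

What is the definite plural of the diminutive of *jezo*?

jezobububufu

The last vowel of *jezo* is /o/, which is a back vowel, so the diminutive suffix is -bub, giving *jezobub*.
The diminutive form *jezobub* — final sound /b/ (a non-sibilant consonant) → -ubu → *jezobububu*.
The plural form *jezobububu* — last vowel /u/ (a high vowel) → -fu → *jezobububufu*.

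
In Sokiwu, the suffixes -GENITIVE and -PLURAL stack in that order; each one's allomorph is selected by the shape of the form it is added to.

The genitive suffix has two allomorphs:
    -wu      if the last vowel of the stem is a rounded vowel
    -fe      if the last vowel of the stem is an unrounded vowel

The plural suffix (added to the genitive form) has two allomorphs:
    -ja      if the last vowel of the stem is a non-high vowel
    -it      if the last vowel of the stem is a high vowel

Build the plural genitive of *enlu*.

enluwuit

*enlu* — last vowel /u/ (a rounded vowel) → -wu → *enluwu*.
The genitive form *enluwu* — last vowel /u/ (a high vowel) → -it → *enluwuit*.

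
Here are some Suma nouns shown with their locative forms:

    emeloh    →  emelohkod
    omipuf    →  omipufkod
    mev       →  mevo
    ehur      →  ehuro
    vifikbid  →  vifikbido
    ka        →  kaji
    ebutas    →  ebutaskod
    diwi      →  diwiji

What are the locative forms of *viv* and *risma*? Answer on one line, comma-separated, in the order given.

The pattern is voicing of the final sound: -kod when the stem ends in a voiceless consonant (*emeloh*, *omipuf*, *ebutas*); -o when the stem ends in a voiced consonant (*mev*, *ehur*, *vifikbid*); -ji when the stem ends in a vowel (*ka*, *diwi*).
*viv*: final sound = /v/, a voiced consonant → -o → *vivo*.
The final sound of *risma* is /a/, which is a vowel, so the suffix is -ji, giving *rismaji*.

vivo, rismaji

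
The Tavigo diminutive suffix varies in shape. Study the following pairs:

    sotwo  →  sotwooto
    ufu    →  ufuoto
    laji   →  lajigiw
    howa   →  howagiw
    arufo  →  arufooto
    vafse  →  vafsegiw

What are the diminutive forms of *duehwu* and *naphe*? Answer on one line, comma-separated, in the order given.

The alternation tracks the last vowel of the stem — -oto when the last vowel of the stem is a rounded vowel (*sotwo*, *ufu*, *arufo*); -giw when the last vowel of the stem is an unrounded vowel (*laji*, *howa*, *vafse*).
Since the last vowel of *duehwu* is /u/ (a rounded vowel), it takes -oto, giving *duehwuoto*.
*naphe* — last vowel /e/ (an unrounded vowel) → -giw → *naphegiw*.

duehwuoto, naphegiw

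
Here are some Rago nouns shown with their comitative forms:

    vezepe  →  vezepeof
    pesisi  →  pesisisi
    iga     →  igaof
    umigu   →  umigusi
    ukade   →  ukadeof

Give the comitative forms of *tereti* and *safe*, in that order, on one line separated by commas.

The suffix is conditioned by the last vowel: -si when the last vowel of the stem is a high vowel (*pesisi*, *umigu*); -of when the last vowel of the stem is a non-high vowel (*vezepe*, *iga*, *ukade*).
*tereti* — last vowel /i/ (a high vowel) → -si → *teretisi*.
*safe* — last vowel /e/ (a non-high vowel) → -of → *safeof*.

teretisi, safeof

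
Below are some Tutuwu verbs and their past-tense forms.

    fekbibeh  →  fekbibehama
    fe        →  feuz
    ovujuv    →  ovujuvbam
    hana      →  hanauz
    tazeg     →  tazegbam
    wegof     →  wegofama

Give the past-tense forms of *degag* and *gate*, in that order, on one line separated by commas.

The alternation tracks the final sound of the stem — -ama when the stem ends in a voiceless consonant (*fekbibeh*, *wegof*); -bam when the stem ends in a voiced consonant (*ovujuv*, *tazeg*); -uz when the stem ends in a vowel (*fe*, *hana*).
*degag* — final sound /g/ (a voiced consonant) → -bam → *degagbam*.
The final sound of *gate* is /e/, which is a vowel, so the suffix is -uz, giving *gateuz*.

degagbam, gateuz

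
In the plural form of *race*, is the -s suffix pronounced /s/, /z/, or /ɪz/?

The stem *race* ends in a sibilant (/s, z, ʃ, ʒ, tʃ, dʒ/).
The plural suffix surfaces as /ɪz/ after sibilants, /s/ after other voiceless consonants, and /z/ after other voiced sounds.
So the plural -s on *race* is pronounced /ɪz/.

/ɪz/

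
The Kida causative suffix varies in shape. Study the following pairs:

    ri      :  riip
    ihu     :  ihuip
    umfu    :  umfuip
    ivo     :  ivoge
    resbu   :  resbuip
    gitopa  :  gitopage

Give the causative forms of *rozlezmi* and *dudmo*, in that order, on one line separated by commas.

rozlezmiip, dudmoge

The suffix is conditioned by the last vowel: -ip when the last vowel of the stem is a high vowel (*ri*, *ihu*, *umfu*, *resbu*); -ge when the last vowel of the stem is a non-high vowel (*ivo*, *gitopa*).
The last vowel of *rozlezmi* is /i/, which is a high vowel, so the suffix is -ip, giving *rozlezmiip*.
The last vowel of *dudmo* is /o/, which is a non-high vowel, so the suffix is -ge, giving *dudmoge*.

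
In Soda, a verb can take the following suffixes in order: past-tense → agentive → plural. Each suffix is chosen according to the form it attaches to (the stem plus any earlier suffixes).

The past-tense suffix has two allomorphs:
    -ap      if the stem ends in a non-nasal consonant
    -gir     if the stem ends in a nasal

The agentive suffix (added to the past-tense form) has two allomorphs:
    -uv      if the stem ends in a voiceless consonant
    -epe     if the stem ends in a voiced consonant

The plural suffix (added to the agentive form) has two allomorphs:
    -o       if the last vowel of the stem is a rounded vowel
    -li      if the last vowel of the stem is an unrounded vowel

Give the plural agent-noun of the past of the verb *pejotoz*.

*pejotoz*: final consonant = /z/, non-nasal → -ap → *pejotozap*.
The final consonant of the past-tense form *pejotozap* is /p/, which is voiceless, so the agentive suffix is -uv, giving *pejotozapuv*.
The agentive form *pejotozapuv*: last vowel = /u/, a rounded vowel → -o → *pejotozapuvo*.

pejotozapuvo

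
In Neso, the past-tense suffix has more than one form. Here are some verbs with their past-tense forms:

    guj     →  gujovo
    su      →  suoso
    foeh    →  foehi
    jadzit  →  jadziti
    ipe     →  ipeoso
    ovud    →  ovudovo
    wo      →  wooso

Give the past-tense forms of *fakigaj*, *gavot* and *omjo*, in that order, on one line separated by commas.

The alternation tracks the final sound of the stem — -i when the stem ends in a voiceless consonant (*foeh*, *jadzit*); -ovo when the stem ends in a voiced consonant (*guj*, *ovud*); -oso when the stem ends in a vowel (*su*, *ipe*, *wo*).
The final sound of *fakigaj* is /j/, which is a voiced consonant, so the suffix is -ovo, giving *fakigajovo*.
*gavot*: final sound = /t/, a voiceless consonant → -i → *gavoti*.
*omjo*: final sound = /o/, a vowel → -oso → *omjooso*.

fakigajovo, gavoti, omjooso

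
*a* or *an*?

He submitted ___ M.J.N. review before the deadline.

The indefinite article is chosen by the initial *sound* of the following word, not its spelling.
The initialism *M.J.N.* is read letter by letter; the first letter, M, is pronounced /ɛm/, which begins with a vowel sound.
So the article is *an*: He submitted an M.J.N. review before the deadline.

an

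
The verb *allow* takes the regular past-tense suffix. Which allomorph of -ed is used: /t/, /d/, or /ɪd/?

The stem *allow* ends in a voiced sound other than /d/.
The -ed suffix is realized as /ɪd/ after /t, d/; as /t/ after other voiceless consonants; and as /d/ after other voiced sounds.
So -ed on *allow* is pronounced /d/.

/d/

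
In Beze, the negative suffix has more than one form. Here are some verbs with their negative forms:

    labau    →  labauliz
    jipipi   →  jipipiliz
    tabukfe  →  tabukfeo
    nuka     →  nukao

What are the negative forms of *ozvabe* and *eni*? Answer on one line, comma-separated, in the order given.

The pattern is height harmony: -liz when the last vowel of the stem is a high vowel (*labau*, *jipipi*); -o when the last vowel of the stem is a non-high vowel (*tabukfe*, *nuka*).
The last vowel of *ozvabe* is /e/, which is a non-high vowel, so the suffix is -o, giving *ozvabeo*.
Since the last vowel of *eni* is /i/ (a high vowel), it takes -liz, giving *eniliz*.

ozvabeo, eniliz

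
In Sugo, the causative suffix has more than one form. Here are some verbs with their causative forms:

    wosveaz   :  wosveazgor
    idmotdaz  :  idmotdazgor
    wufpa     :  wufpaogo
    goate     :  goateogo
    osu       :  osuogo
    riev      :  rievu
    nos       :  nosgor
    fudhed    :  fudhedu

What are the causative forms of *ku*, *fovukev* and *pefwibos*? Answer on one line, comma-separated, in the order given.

kuogo, fovukevu, pefwibosgor

The alternation tracks the final sound of the stem — -gor when the stem ends in a sibilant (*wosveaz*, *idmotdaz*, *nos*); -u when the stem ends in a non-sibilant consonant (*riev*, *fudhed*); -ogo when the stem ends in a vowel (*wufpa*, *goate*, *osu*).
*ku* — final sound /u/ (a vowel) → -ogo → *kuogo*.
The final sound of *fovukev* is /v/, which is a non-sibilant consonant, so the suffix is -u, giving *fovukevu*.
*pefwibos*: final sound = /s/, a sibilant → -gor → *pefwibosgor*.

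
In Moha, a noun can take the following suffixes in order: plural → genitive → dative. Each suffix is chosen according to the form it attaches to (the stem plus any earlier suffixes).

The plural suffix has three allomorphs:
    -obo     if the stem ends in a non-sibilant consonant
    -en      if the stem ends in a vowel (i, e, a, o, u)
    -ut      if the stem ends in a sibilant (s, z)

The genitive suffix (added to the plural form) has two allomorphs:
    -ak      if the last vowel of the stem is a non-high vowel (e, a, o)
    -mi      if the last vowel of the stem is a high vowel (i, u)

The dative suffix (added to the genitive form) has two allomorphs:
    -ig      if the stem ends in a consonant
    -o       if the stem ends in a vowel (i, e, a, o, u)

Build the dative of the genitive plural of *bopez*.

bopezutmio

*bopez* — final sound /z/ (a sibilant) → -ut → *bopezut*.
The plural form *bopezut*: last vowel = /u/, a high vowel → -mi → *bopezutmi*.
The genitive form *bopezutmi* — final sound /i/ (a vowel) → -o → *bopezutmio*.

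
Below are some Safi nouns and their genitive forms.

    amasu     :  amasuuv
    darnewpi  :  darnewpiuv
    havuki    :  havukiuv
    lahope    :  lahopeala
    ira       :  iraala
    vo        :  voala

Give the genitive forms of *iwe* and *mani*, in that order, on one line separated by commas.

iweala, maniuv

The alternation tracks the last vowel of the stem — -uv when the last vowel of the stem is a high vowel (*amasu*, *darnewpi*, *havuki*); -ala when the last vowel of the stem is a non-high vowel (*lahope*, *ira*, *vo*).
Since the last vowel of *iwe* is /e/ (a non-high vowel), it takes -ala, giving *iweala*.
The last vowel of *mani* is /i/, which is a high vowel, so the suffix is -uv, giving *maniuv*.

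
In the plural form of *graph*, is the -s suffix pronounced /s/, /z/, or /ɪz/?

The stem *graph* ends in a voiceless non-sibilant consonant.
The plural suffix surfaces as /ɪz/ after sibilants, /s/ after other voiceless consonants, and /z/ after other voiced sounds.
So the plural -s on *graph* is pronounced /s/.

/s/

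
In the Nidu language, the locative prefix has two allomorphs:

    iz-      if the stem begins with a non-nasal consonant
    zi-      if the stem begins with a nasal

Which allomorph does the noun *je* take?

iz-

*je* — first consonant /j/ (non-nasal) → iz-.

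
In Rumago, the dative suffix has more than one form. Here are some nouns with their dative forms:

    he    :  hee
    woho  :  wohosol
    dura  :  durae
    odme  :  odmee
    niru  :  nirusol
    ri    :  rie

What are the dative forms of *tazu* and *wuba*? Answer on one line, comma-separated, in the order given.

tazusol, wubae

The alternation tracks the last vowel of the stem — -sol when the last vowel of the stem is a rounded vowel (*woho*, *niru*); -e when the last vowel of the stem is an unrounded vowel (*he*, *dura*, *odme*, *ri*).
Since the last vowel of *tazu* is /u/ (a rounded vowel), it takes -sol, giving *tazusol*.
*wuba*: last vowel = /a/, an unrounded vowel → -e → *wubae*.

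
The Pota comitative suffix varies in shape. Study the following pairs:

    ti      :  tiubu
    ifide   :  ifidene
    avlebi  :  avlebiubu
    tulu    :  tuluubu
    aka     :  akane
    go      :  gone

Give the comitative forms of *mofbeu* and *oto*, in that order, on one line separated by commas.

mofbeuubu, otone

Looking at the last vowel of each stem: -ubu when the last vowel of the stem is a high vowel (*ti*, *avlebi*, *tulu*); -ne when the last vowel of the stem is a non-high vowel (*ifide*, *aka*, *go*).
*mofbeu*: last vowel = /u/, a high vowel → -ubu → *mofbeuubu*.
*oto* — last vowel /o/ (a non-high vowel) → -ne → *otone*.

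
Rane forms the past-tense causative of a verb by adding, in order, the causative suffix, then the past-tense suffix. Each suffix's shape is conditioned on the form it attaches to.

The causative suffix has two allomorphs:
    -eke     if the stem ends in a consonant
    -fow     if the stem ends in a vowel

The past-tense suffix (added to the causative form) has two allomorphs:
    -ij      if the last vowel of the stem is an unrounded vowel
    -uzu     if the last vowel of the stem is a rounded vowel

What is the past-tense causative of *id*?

idekeij

The final sound of *id* is /d/, which is a consonant, so the causative suffix is -eke, giving *ideke*.
The causative form *ideke*: last vowel = /e/, an unrounded vowel → -ij → *idekeij*.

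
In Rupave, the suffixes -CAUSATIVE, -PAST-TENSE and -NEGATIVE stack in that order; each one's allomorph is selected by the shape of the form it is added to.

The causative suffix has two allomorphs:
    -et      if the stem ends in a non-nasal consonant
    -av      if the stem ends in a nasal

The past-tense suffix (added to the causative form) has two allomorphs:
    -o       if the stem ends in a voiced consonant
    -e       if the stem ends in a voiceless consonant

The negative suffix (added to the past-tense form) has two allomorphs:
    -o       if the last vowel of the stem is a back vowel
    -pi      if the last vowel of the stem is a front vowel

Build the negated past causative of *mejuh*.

mejuhetepi

*mejuh* — final consonant /h/ (non-nasal) → -et → *mejuhet*.
The causative form *mejuhet*: final consonant = /t/, voiceless → -e → *mejuhete*.
The last vowel of the past-tense form *mejuhete* is /e/, which is a front vowel, so the negative suffix is -pi, giving *mejuhetepi*.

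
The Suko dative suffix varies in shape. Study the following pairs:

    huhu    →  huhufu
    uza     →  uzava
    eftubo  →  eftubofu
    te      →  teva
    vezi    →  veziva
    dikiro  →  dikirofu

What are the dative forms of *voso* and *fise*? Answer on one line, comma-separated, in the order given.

The pattern is rounding harmony: -fu when the last vowel of the stem is a rounded vowel (*huhu*, *eftubo*, *dikiro*); -va when the last vowel of the stem is an unrounded vowel (*uza*, *te*, *vezi*).
*voso* — last vowel /o/ (a rounded vowel) → -fu → *vosofu*.
*fise* — last vowel /e/ (an unrounded vowel) → -va → *fiseva*.

vosofu, fiseva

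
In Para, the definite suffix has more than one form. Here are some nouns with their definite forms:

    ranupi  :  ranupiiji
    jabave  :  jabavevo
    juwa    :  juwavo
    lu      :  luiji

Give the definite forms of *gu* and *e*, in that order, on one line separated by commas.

The suffix is conditioned by the last vowel: -iji when the last vowel of the stem is a high vowel (*ranupi*, *lu*); -vo when the last vowel of the stem is a non-high vowel (*jabave*, *juwa*).
Since the last vowel of *gu* is /u/ (a high vowel), it takes -iji, giving *guiji*.
Since the last vowel of *e* is /e/ (a non-high vowel), it takes -vo, giving *evo*.

guiji, evo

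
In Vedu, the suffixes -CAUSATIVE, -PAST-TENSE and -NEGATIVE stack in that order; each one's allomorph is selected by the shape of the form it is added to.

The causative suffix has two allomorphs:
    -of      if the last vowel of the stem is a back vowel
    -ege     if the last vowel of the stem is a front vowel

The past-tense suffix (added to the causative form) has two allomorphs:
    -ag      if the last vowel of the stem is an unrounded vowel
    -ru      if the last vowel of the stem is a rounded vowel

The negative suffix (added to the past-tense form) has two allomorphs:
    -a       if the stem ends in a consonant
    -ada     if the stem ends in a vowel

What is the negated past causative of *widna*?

widnaofruada

The last vowel of *widna* is /a/, which is a back vowel, so the causative suffix is -of, giving *widnaof*.
The last vowel of the causative form *widnaof* is /o/, which is a rounded vowel, so the past-tense suffix is -ru, giving *widnaofru*.
Since the final sound of the past-tense form *widnaofru* is /u/ (a vowel), it takes -ada, giving *widnaofruada*.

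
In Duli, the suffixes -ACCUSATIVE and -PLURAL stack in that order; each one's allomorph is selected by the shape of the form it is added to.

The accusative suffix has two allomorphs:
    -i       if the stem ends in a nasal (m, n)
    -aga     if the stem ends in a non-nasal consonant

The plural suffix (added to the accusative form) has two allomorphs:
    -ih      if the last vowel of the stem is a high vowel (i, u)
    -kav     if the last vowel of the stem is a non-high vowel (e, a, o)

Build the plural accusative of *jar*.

jaragakav

The final consonant of *jar* is /r/, which is non-nasal, so the accusative suffix is -aga, giving *jaraga*.
The accusative form *jaraga*: last vowel = /a/, a non-high vowel → -kav → *jaragakav*.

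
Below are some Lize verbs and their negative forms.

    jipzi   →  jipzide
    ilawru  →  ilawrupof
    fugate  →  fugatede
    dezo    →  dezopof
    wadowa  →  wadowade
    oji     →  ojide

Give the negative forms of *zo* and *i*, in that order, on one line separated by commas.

zopof, ide

The pattern is rounding harmony: -pof when the last vowel of the stem is a rounded vowel (*ilawru*, *dezo*); -de when the last vowel of the stem is an unrounded vowel (*jipzi*, *fugate*, *wadowa*, *oji*).
The last vowel of *zo* is /o/, which is a rounded vowel, so the suffix is -pof, giving *zopof*.
Since the last vowel of *i* is /i/ (an unrounded vowel), it takes -de, giving *ide*.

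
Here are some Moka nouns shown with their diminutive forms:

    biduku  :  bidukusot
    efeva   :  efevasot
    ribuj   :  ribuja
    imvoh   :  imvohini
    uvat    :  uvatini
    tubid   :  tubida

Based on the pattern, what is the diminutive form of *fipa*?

fipasot

Looking at the final sound of each stem: -ini when the stem ends in a voiceless consonant (*imvoh*, *uvat*); -a when the stem ends in a voiced consonant (*ribuj*, *tubid*); -sot when the stem ends in a vowel (*biduku*, *efeva*).
*fipa*: final sound = /a/, a vowel → -sot → *fipasot*.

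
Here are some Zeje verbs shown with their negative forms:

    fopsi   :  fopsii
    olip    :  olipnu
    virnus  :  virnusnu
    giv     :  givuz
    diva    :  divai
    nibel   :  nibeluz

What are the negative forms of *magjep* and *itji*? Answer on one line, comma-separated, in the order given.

Looking at the final sound of each stem: -nu when the stem ends in a voiceless consonant (*olip*, *virnus*); -uz when the stem ends in a voiced consonant (*giv*, *nibel*); -i when the stem ends in a vowel (*fopsi*, *diva*).
Since the final sound of *magjep* is /p/ (a voiceless consonant), it takes -nu, giving *magjepnu*.
The final sound of *itji* is /i/, which is a vowel, so the suffix is -i, giving *itjii*.

magjepnu, itjii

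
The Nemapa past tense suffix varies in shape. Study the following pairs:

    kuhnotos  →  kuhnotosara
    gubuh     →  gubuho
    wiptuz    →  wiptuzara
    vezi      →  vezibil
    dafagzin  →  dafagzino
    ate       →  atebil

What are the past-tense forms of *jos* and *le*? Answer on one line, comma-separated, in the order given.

josara, lebil

The alternation tracks the final sound of the stem — -ara when the stem ends in a sibilant (*kuhnotos*, *wiptuz*); -o when the stem ends in a non-sibilant consonant (*gubuh*, *dafagzin*); -bil when the stem ends in a vowel (*vezi*, *ate*).
Since the final sound of *jos* is /s/ (a sibilant), it takes -ara, giving *josara*.
The final sound of *le* is /e/, which is a vowel, so the suffix is -bil, giving *lebil*.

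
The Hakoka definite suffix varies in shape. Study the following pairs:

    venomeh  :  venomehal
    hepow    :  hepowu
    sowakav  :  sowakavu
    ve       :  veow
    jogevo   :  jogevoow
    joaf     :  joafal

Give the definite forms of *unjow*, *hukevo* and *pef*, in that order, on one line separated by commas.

The suffix is conditioned by the final sound: -al when the stem ends in a voiceless consonant (*venomeh*, *joaf*); -u when the stem ends in a voiced consonant (*hepow*, *sowakav*); -ow when the stem ends in a vowel (*ve*, *jogevo*).
*unjow*: final sound = /w/, a voiced consonant → -u → *unjowu*.
Since the final sound of *hukevo* is /o/ (a vowel), it takes -ow, giving *hukevoow*.
*pef*: final sound = /f/, a voiceless consonant → -al → *pefal*.

unjowu, hukevoow, pefal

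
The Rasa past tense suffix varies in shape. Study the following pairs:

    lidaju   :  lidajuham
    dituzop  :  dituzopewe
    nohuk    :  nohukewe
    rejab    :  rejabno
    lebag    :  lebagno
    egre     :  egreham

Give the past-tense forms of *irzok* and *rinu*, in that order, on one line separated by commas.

irzokewe, rinuham

The pattern is voicing of the final sound: -ewe when the stem ends in a voiceless consonant (*dituzop*, *nohuk*); -no when the stem ends in a voiced consonant (*rejab*, *lebag*); -ham when the stem ends in a vowel (*lidaju*, *egre*).
Since the final sound of *irzok* is /k/ (a voiceless consonant), it takes -ewe, giving *irzokewe*.
*rinu*: final sound = /u/, a vowel → -ham → *rinuham*.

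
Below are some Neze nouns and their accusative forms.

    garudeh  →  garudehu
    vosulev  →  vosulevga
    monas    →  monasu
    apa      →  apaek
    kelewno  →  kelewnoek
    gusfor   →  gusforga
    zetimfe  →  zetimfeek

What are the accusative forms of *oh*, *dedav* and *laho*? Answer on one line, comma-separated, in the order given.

ohu, dedavga, lahoek

Looking at the final sound of each stem: -u when the stem ends in a voiceless consonant (*garudeh*, *monas*); -ga when the stem ends in a voiced consonant (*vosulev*, *gusfor*); -ek when the stem ends in a vowel (*apa*, *kelewno*, *zetimfe*).
*oh* — final sound /h/ (a voiceless consonant) → -u → *ohu*.
The final sound of *dedav* is /v/, which is a voiced consonant, so the suffix is -ga, giving *dedavga*.
The final sound of *laho* is /o/, which is a vowel, so the suffix is -ek, giving *lahoek*.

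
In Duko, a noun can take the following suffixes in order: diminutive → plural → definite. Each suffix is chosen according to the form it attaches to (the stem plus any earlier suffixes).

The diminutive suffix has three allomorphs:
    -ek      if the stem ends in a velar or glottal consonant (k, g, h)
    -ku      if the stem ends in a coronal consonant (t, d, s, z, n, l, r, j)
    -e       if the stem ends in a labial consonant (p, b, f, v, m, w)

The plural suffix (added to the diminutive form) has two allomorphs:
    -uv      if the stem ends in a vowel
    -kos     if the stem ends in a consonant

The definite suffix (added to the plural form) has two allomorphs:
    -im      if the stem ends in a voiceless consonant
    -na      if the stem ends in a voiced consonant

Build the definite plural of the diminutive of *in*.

inkuuvna

*in* — final consonant /n/ (coronal) → -ku → *inku*.
The diminutive form *inku*: final sound = /u/, a vowel → -uv → *inkuuv*.
The plural form *inkuuv*: final consonant = /v/, voiced → -na → *inkuuvna*.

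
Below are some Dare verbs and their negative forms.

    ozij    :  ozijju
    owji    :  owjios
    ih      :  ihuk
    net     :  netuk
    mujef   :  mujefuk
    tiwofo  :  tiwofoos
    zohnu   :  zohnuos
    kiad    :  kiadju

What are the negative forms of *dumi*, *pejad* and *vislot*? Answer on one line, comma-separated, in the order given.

Looking at the final sound of each stem: -uk when the stem ends in a voiceless consonant (*ih*, *net*, *mujef*); -ju when the stem ends in a voiced consonant (*ozij*, *kiad*); -os when the stem ends in a vowel (*owji*, *tiwofo*, *zohnu*).
Since the final sound of *dumi* is /i/ (a vowel), it takes -os, giving *dumios*.
The final sound of *pejad* is /d/, which is a voiced consonant, so the suffix is -ju, giving *pejadju*.
The final sound of *vislot* is /t/, which is a voiceless consonant, so the suffix is -uk, giving *vislotuk*.

dumios, pejadju, vislotuk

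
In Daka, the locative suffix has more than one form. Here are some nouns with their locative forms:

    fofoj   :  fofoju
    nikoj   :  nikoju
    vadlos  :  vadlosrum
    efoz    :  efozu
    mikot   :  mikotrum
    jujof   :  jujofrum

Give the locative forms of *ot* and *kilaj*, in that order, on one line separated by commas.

otrum, kilaju

The suffix is conditioned by the final consonant: -rum when the stem ends in a voiceless consonant (*vadlos*, *mikot*, *jujof*); -u when the stem ends in a voiced consonant (*fofoj*, *nikoj*, *efoz*).
*ot* — final consonant /t/ (voiceless) → -rum → *otrum*.
*kilaj* — final consonant /j/ (voiced) → -u → *kilaju*.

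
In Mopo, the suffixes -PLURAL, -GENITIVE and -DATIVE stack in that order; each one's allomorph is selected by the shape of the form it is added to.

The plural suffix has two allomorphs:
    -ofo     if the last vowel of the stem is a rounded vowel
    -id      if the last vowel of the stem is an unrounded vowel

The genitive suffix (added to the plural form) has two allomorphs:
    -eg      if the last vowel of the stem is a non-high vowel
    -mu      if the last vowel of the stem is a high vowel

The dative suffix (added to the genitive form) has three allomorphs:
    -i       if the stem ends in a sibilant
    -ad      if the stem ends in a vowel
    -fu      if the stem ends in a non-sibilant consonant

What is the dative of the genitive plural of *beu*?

beuofoegfu

The last vowel of *beu* is /u/, which is a rounded vowel, so the plural suffix is -ofo, giving *beuofo*.
The plural form *beuofo*: last vowel = /o/, a non-high vowel → -eg → *beuofoeg*.
The final sound of the genitive form *beuofoeg* is /g/, which is a non-sibilant consonant, so the dative suffix is -fu, giving *beuofoegfu*.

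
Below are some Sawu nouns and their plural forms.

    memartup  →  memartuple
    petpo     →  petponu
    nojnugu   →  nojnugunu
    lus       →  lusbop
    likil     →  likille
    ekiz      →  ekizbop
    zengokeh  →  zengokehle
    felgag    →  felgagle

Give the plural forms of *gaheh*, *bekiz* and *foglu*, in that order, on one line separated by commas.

gahehle, bekizbop, foglunu

Looking at the final sound of each stem: -bop when the stem ends in a sibilant (*lus*, *ekiz*); -le when the stem ends in a non-sibilant consonant (*memartup*, *likil*, *zengokeh*, *felgag*); -nu when the stem ends in a vowel (*petpo*, *nojnugu*).
*gaheh*: final sound = /h/, a non-sibilant consonant → -le → *gahehle*.
Since the final sound of *bekiz* is /z/ (a sibilant), it takes -bop, giving *bekizbop*.
The final sound of *foglu* is /u/, which is a vowel, so the suffix is -nu, giving *foglunu*.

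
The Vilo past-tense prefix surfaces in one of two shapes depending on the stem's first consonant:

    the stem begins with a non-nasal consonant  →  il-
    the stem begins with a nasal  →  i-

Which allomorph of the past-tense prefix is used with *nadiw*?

i-

*nadiw* — first consonant /n/ (a nasal) → i-.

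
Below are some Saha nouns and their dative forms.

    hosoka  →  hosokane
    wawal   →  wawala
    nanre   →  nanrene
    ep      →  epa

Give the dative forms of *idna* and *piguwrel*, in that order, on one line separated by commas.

idnane, piguwrela

Looking at the final sound of each stem: -a when the stem ends in a consonant (*wawal*, *ep*); -ne when the stem ends in a vowel (*hosoka*, *nanre*).
*idna*: final sound = /a/, a vowel → -ne → *idnane*.
The final sound of *piguwrel* is /l/, which is a consonant, so the suffix is -a, giving *piguwrela*.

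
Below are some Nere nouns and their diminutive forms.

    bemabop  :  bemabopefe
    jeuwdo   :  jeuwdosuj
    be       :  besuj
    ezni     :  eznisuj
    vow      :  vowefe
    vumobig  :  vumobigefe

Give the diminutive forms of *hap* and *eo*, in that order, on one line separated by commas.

The suffix is conditioned by the final sound: -efe when the stem ends in a consonant (*bemabop*, *vow*, *vumobig*); -suj when the stem ends in a vowel (*jeuwdo*, *be*, *ezni*).
*hap* — final sound /p/ (a consonant) → -efe → *hapefe*.
*eo* — final sound /o/ (a vowel) → -suj → *eosuj*.

hapefe, eosuj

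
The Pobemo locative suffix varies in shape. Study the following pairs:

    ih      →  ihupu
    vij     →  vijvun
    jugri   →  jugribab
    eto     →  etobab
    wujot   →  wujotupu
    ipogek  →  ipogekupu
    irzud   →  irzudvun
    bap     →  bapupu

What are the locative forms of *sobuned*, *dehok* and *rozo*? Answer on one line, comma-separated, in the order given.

sobunedvun, dehokupu, rozobab

The pattern is voicing of the final sound: -upu when the stem ends in a voiceless consonant (*ih*, *wujot*, *ipogek*, *bap*); -vun when the stem ends in a voiced consonant (*vij*, *irzud*); -bab when the stem ends in a vowel (*jugri*, *eto*).
*sobuned* — final sound /d/ (a voiced consonant) → -vun → *sobunedvun*.
*dehok*: final sound = /k/, a voiceless consonant → -upu → *dehokupu*.
*rozo*: final sound = /o/, a vowel → -bab → *rozobab*.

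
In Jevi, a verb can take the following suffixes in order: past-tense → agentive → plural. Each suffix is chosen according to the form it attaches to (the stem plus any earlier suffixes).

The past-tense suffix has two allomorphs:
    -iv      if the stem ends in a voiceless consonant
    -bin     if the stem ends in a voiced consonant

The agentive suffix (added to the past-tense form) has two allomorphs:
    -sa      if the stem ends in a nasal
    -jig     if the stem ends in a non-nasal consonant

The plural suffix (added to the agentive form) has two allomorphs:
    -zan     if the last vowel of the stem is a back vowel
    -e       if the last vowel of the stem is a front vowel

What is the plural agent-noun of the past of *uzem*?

uzembinsazan

*uzem* — final consonant /m/ (voiced) → -bin → *uzembin*.
The final consonant of the past-tense form *uzembin* is /n/, which is a nasal, so the agentive suffix is -sa, giving *uzembinsa*.
Since the last vowel of the agentive form *uzembinsa* is /a/ (a back vowel), it takes -zan, giving *uzembinsazan*.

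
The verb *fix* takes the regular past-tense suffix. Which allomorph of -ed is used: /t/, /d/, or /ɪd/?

The stem *fix* ends in a voiceless consonant other than /t/.
The -ed suffix is realized as /ɪd/ after /t, d/; as /t/ after other voiceless consonants; and as /d/ after other voiced sounds.
So -ed on *fix* is pronounced /t/.

/t/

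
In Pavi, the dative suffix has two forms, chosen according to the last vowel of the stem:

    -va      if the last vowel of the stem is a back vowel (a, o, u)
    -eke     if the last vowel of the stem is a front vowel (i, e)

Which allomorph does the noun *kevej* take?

*kevej*: last vowel = /e/, a front vowel → -eke.

-eke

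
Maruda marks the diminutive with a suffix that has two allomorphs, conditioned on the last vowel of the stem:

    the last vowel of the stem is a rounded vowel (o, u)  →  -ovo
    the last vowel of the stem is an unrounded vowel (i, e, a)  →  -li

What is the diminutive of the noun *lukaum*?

lukaumovo

*lukaum*: last vowel = /u/, a rounded vowel → -ovo → *lukaumovo*.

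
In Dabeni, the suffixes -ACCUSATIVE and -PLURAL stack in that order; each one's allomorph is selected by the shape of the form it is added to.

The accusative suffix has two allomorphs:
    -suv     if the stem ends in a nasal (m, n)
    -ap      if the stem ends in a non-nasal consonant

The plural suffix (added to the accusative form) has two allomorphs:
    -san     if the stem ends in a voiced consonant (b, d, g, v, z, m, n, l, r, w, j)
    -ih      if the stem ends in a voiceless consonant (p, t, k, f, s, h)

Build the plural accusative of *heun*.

heunsuvsan

The final consonant of *heun* is /n/, which is a nasal, so the accusative suffix is -suv, giving *heunsuv*.
The accusative form *heunsuv* — final consonant /v/ (voiced) → -san → *heunsuvsan*.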